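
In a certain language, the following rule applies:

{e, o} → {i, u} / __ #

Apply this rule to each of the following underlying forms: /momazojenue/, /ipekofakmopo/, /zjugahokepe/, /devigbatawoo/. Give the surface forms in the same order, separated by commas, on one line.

momazojenui, ipekofakmopu, zjugahokepi, devigbatawou

/momazojenue/: /e/ is a mid vowel in word-final position, so it raises to [i]. → [momazojenui].
/ipekofakmopo/: /o/ is a mid vowel in word-final position, so it raises to [u]. → [ipekofakmopu].
/zjugahokepe/: /e/ is a mid vowel in word-final position, so it raises to [i]. → [zjugahokepi].
/devigbatawoo/: /o/ is a mid vowel in word-final position, so it raises to [u]. → [devigbatawou].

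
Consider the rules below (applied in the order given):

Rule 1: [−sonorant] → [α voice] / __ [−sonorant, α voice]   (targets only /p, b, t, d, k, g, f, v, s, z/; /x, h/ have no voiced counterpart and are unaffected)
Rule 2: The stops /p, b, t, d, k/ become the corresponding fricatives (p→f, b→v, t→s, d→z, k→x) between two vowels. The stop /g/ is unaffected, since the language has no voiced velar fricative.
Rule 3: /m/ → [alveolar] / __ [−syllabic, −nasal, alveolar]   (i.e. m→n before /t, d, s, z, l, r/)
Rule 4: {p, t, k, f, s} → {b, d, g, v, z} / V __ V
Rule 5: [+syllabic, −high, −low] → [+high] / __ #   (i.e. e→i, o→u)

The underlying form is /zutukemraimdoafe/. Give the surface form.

zuzuxenraindoavi

Rule 1 (regressive voicing assimilation): no segment meets the environment; /zutukemraimdoafe/ is unchanged.
Rule 2 (intervocalic spirantization): /t/ is a stop between vowels /u/ and /u/, so it spirantizes to the fricative [s]. /k/ is a stop between vowels /u/ and /e/, so it spirantizes to the fricative [x]. /zutukemraimdoafe/ → zusuxemraimdoafe.
Rule 3 (nasal place assimilation): /m/ precedes the alveolar consonant /r/, so it assimilates in place to [n]. /m/ precedes the alveolar consonant /d/, so it assimilates in place to [n]. /zusuxemraimdoafe/ → zusuxenraindoafe.
Rule 4 (intervocalic voicing): /s/ is a voiceless obstruent between vowels /u/ and /u/, so it voices to [z]. /f/ is a voiceless obstruent between vowels /a/ and /e/, so it voices to [v]. /zusuxenraindoafe/ → zuzuxenraindoave.
Rule 5 (final vowel raising): /e/ is a mid vowel in word-final position, so it raises to [i]. /zuzuxenraindoave/ → zuzuxenraindoavi.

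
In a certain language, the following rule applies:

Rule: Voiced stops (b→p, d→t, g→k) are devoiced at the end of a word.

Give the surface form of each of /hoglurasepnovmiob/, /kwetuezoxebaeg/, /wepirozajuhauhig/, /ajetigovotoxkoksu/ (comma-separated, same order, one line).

/hoglurasepnovmiob/: /b/ is a voiced stop in word-final position, so it devoices to [p]. → [hoglurasepnovmiop].
/kwetuezoxebaeg/: /g/ is a voiced stop in word-final position, so it devoices to [k]. → [kwetuezoxebaek].
/wepirozajuhauhig/: /g/ is a voiced stop in word-final position, so it devoices to [k]. → [wepirozajuhauhik].
/ajetigovotoxkoksu/: the rule's environment is not met; surfaces unchanged as [ajetigovotoxkoksu].

hoglurasepnovmiop, kwetuezoxebaek, wepirozajuhauhik, ajetigovotoxkoksu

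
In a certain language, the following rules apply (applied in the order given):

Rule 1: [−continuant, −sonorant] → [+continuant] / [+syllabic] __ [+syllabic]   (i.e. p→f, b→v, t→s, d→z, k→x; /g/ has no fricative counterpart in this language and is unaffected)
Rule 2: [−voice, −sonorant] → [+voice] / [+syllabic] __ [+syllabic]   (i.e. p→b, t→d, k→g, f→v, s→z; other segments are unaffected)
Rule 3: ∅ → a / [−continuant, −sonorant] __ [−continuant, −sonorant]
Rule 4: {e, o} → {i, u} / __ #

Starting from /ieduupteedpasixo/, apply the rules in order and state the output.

iezuupateedapazixu

Rule 1 (intervocalic spirantization): /d/ is a stop between vowels /e/ and /u/, so it spirantizes to the fricative [z]. /ieduupteedpasixo/ → iezuupteedpasixo.
Rule 2 (intervocalic voicing): /s/ is a voiceless obstruent between vowels /a/ and /i/, so it voices to [z]. /iezuupteedpasixo/ → iezuupteedpazixo.
Rule 3 (stop-cluster a-epenthesis): /p/ and /t/ form a stop–stop cluster, so [a] is inserted between them. /d/ and /p/ form a stop–stop cluster, so [a] is inserted between them. /iezuupteedpazixo/ → iezuupateedapazixo.
Rule 4 (final vowel raising): /o/ is a mid vowel in word-final position, so it raises to [u]. /iezuupateedapazixo/ → iezuupateedapazixu.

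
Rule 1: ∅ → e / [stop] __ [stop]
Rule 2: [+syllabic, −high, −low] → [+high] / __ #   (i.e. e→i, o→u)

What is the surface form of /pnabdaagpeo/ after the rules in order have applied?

pnabedaagepeu

Rule 1 (stop-cluster e-epenthesis): /b/ and /d/ form a stop–stop cluster, so [e] is inserted between them. /g/ and /p/ form a stop–stop cluster, so [e] is inserted between them. /pnabdaagpeo/ → pnabedaagepeo.
Rule 2 (final vowel raising): /o/ is a mid vowel in word-final position, so it raises to [u]. /pnabedaagepeo/ → pnabedaagepeu.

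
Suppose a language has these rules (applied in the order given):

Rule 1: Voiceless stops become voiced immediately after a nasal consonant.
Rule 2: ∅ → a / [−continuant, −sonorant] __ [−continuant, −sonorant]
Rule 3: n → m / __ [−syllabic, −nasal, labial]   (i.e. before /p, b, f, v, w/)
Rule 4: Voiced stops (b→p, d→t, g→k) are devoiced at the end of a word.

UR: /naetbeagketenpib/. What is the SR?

naetabeagaketembip

Rule 1 (post-nasal voicing): /p/ is a voiceless stop immediately after the nasal /n/, so it voices to [b]. /naetbeagketenpib/ → naetbeagketenbib.
Rule 2 (stop-cluster a-epenthesis): /t/ and /b/ form a stop–stop cluster, so [a] is inserted between them. /g/ and /k/ form a stop–stop cluster, so [a] is inserted between them. /naetbeagketenbib/ → naetabeagaketenbib.
Rule 3 (nasal place assimilation): /n/ precedes the labial consonant /b/, so it assimilates in place to [m]. /naetabeagaketenbib/ → naetabeagaketembib.
Rule 4 (final devoicing): /b/ is a voiced stop in word-final position, so it devoices to [p]. /naetabeagaketembib/ → naetabeagaketembip.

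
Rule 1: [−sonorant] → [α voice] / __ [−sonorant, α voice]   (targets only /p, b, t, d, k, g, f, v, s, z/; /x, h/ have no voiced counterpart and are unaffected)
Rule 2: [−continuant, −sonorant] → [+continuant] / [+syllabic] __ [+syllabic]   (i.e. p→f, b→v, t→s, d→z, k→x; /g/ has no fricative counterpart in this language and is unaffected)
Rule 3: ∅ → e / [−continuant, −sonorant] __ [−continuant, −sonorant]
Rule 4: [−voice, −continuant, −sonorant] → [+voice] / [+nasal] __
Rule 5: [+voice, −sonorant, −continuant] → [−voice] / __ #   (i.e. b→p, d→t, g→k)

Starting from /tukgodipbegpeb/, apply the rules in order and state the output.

tugegozibebekepep

Rule 1 (regressive voicing assimilation): /k/ precedes the voiced obstruent /g/, so it voices to [g] by assimilation. /p/ precedes the voiced obstruent /b/, so it voices to [b] by assimilation. /g/ precedes the voiceless obstruent /p/, so it devoices to [k] by assimilation. /tukgodipbegpeb/ → tuggodibbekpeb.
Rule 2 (intervocalic spirantization): /d/ is a stop between vowels /o/ and /i/, so it spirantizes to the fricative [z]. /tuggodibbekpeb/ → tuggozibbekpeb.
Rule 3 (stop-cluster e-epenthesis): /g/ and /g/ form a stop–stop cluster, so [e] is inserted between them. /b/ and /b/ form a stop–stop cluster, so [e] is inserted between them. /k/ and /p/ form a stop–stop cluster, so [e] is inserted between them. /tuggozibbekpeb/ → tugegozibebekepeb.
Rule 4 (post-nasal voicing): no segment meets the environment; /tugegozibebekepeb/ is unchanged.
Rule 5 (final devoicing): /b/ is a voiced stop in word-final position, so it devoices to [p]. /tugegozibebekepeb/ → tugegozibebekepep.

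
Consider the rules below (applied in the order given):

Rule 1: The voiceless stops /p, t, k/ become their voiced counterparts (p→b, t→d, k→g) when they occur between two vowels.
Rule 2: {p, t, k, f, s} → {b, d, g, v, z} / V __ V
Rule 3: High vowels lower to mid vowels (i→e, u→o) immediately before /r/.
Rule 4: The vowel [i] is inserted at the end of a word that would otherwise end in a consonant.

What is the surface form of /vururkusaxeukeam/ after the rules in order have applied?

vororkuzaxeugeami

Rule 1 (intervocalic voicing): /k/ is a voiceless stop between vowels /u/ and /e/, so it voices to [g]. /vururkusaxeukeam/ → vururkusaxeugeam.
Rule 2 (intervocalic voicing): /s/ is a voiceless obstruent between vowels /u/ and /a/, so it voices to [z]. /vururkusaxeugeam/ → vururkuzaxeugeam.
Rule 3 (pre-rhotic lowering): /u/ is a high vowel immediately before /r/, so it lowers to [o]. /u/ is a high vowel immediately before /r/, so it lowers to [o]. /vururkuzaxeugeam/ → vororkuzaxeugeam.
Rule 4 (final i-epenthesis): the form ends in the consonant /m/, so [i] is inserted word-finally. /vororkuzaxeugeam/ → vororkuzaxeugeami.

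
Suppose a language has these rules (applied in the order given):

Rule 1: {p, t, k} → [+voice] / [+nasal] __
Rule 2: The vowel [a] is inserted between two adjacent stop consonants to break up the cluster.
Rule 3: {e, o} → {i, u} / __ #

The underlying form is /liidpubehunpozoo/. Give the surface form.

liidapubehunbozou

Rule 1 (post-nasal voicing): /p/ is a voiceless stop immediately after the nasal /n/, so it voices to [b]. /liidpubehunpozoo/ → liidpubehunbozoo.
Rule 2 (stop-cluster a-epenthesis): /d/ and /p/ form a stop–stop cluster, so [a] is inserted between them. /liidpubehunbozoo/ → liidapubehunbozoo.
Rule 3 (final vowel raising): /o/ is a mid vowel in word-final position, so it raises to [u]. /liidapubehunbozoo/ → liidapubehunbozou.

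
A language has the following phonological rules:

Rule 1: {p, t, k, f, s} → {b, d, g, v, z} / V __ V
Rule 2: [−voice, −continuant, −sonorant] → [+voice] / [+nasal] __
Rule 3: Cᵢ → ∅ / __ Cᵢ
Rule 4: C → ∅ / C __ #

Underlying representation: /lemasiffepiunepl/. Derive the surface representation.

lemazifebiunep

Rule 1 (intervocalic voicing): /s/ is a voiceless obstruent between vowels /a/ and /i/, so it voices to [z]. /p/ is a voiceless obstruent between vowels /e/ and /i/, so it voices to [b]. /lemasiffepiunepl/ → lemaziffebiunepl.
Rule 2 (post-nasal voicing): no segment meets the environment; /lemaziffebiunepl/ is unchanged.
Rule 3 (degemination): /ff/ is a geminate; the first /f/ deletes. /lemaziffebiunepl/ → lemazifebiunepl.
Rule 4 (final cluster simplification): /l/ is the second consonant of a word-final cluster /pl/, so it deletes. /lemazifebiunepl/ → lemazifebiunep.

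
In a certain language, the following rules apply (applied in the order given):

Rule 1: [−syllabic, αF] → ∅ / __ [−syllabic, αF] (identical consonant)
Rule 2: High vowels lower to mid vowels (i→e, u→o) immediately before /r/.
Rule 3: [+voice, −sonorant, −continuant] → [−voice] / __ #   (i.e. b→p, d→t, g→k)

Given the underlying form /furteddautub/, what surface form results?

Rule 1 (degemination): /dd/ is a geminate; the first /d/ deletes. /furteddautub/ → furtedautub.
Rule 2 (pre-rhotic lowering): /u/ is a high vowel immediately before /r/, so it lowers to [o]. /furtedautub/ → fortedautub.
Rule 3 (final devoicing): /b/ is a voiced stop in word-final position, so it devoices to [p]. /fortedautub/ → fortedautup.

fortedautup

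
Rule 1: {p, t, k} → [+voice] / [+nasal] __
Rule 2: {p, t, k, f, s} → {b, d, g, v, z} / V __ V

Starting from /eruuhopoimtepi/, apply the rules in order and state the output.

Rule 1 (post-nasal voicing): /t/ is a voiceless stop immediately after the nasal /m/, so it voices to [d]. /eruuhopoimtepi/ → eruuhopoimdepi.
Rule 2 (intervocalic voicing): /p/ is a voiceless obstruent between vowels /o/ and /o/, so it voices to [b]. /p/ is a voiceless obstruent between vowels /e/ and /i/, so it voices to [b]. /eruuhopoimdepi/ → eruuhoboimdebi.

eruuhoboimdebi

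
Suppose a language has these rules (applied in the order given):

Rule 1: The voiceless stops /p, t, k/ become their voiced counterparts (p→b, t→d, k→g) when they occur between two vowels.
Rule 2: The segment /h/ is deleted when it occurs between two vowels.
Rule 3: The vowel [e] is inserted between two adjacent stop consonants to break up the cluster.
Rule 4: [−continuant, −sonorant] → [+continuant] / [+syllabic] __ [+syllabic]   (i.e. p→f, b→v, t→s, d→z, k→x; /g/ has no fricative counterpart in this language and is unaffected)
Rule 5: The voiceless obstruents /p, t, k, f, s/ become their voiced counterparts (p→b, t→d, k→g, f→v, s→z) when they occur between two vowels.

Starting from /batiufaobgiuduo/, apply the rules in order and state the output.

Rule 1 (intervocalic voicing): /t/ is a voiceless stop between vowels /a/ and /i/, so it voices to [d]. /batiufaobgiuduo/ → badiufaobgiuduo.
Rule 2 (intervocalic h-deletion): no segment meets the environment; /badiufaobgiuduo/ is unchanged.
Rule 3 (stop-cluster e-epenthesis): /b/ and /g/ form a stop–stop cluster, so [e] is inserted between them. /badiufaobgiuduo/ → badiufaobegiuduo.
Rule 4 (intervocalic spirantization): /d/ is a stop between vowels /a/ and /i/, so it spirantizes to the fricative [z]. /b/ is a stop between vowels /o/ and /e/, so it spirantizes to the fricative [v]. /d/ is a stop between vowels /u/ and /u/, so it spirantizes to the fricative [z]. /badiufaobegiuduo/ → baziufaovegiuzuo.
Rule 5 (intervocalic voicing): /f/ is a voiceless obstruent between vowels /u/ and /a/, so it voices to [v]. /baziufaovegiuzuo/ → baziuvaovegiuzuo.

baziuvaovegiuzuo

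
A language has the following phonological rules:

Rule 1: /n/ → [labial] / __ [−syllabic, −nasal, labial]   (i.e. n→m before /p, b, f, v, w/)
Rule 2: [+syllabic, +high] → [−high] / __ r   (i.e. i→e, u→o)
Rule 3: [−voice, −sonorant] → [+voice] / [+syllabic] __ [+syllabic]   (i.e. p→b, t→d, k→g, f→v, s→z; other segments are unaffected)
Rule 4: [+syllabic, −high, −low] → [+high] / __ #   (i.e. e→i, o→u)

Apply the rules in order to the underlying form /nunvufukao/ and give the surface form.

Rule 1 (nasal place assimilation): /n/ precedes the labial consonant /v/, so it assimilates in place to [m]. /nunvufukao/ → numvufukao.
Rule 2 (pre-rhotic lowering): no segment meets the environment; /numvufukao/ is unchanged.
Rule 3 (intervocalic voicing): /f/ is a voiceless obstruent between vowels /u/ and /u/, so it voices to [v]. /k/ is a voiceless obstruent between vowels /u/ and /a/, so it voices to [g]. /numvufukao/ → numvuvugao.
Rule 4 (final vowel raising): /o/ is a mid vowel in word-final position, so it raises to [u]. /numvuvugao/ → numvuvugau.

numvuvugau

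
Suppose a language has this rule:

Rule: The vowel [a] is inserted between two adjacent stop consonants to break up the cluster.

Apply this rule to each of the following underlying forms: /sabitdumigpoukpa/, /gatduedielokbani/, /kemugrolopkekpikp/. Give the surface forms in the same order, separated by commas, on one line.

sabitadumigapoukapa, gataduedielokabani, kemugrolopakekapikap

/sabitdumigpoukpa/: /t/ and /d/ form a stop–stop cluster, so [a] is inserted between them. /g/ and /p/ form a stop–stop cluster, so [a] is inserted between them. /k/ and /p/ form a stop–stop cluster, so [a] is inserted between them. → [sabitadumigapoukapa].
/gatduedielokbani/: /t/ and /d/ form a stop–stop cluster, so [a] is inserted between them. /k/ and /b/ form a stop–stop cluster, so [a] is inserted between them. → [gataduedielokabani].
/kemugrolopkekpikp/: /p/ and /k/ form a stop–stop cluster, so [a] is inserted between them. /k/ and /p/ form a stop–stop cluster, so [a] is inserted between them. /k/ and /p/ form a stop–stop cluster, so [a] is inserted between them. → [kemugrolopakekapikap].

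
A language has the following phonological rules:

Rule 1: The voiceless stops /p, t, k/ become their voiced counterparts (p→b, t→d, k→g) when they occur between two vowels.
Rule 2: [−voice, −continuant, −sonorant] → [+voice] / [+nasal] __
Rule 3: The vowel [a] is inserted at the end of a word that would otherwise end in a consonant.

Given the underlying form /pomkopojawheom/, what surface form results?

pomgobojawheoma

Rule 1 (intervocalic voicing): /p/ is a voiceless stop between vowels /o/ and /o/, so it voices to [b]. /pomkopojawheom/ → pomkobojawheom.
Rule 2 (post-nasal voicing): /k/ is a voiceless stop immediately after the nasal /m/, so it voices to [g]. /pomkobojawheom/ → pomgobojawheom.
Rule 3 (final a-epenthesis): the form ends in the consonant /m/, so [a] is inserted word-finally. /pomgobojawheom/ → pomgobojawheoma.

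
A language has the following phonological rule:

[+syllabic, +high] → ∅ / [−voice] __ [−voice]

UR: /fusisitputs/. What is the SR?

fsstpts

/u/ is a high vowel flanked by voiceless consonants /f/ and /s/, so it deletes.
/i/ is a high vowel flanked by voiceless consonants /s/ and /s/, so it deletes.
/i/ is a high vowel flanked by voiceless consonants /s/ and /t/, so it deletes.
/u/ is a high vowel flanked by voiceless consonants /p/ and /t/, so it deletes.
Surface form: [fsstpts].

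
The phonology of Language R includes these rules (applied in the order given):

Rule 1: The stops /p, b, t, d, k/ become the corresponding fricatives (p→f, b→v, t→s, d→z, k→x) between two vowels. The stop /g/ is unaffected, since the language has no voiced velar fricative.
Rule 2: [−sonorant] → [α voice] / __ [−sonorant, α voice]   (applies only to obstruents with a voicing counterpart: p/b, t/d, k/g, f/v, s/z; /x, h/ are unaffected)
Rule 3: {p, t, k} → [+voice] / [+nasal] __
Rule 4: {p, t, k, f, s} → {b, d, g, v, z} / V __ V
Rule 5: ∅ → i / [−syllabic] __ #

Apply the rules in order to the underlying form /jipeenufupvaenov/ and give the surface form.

Rule 1 (intervocalic spirantization): /p/ is a stop between vowels /i/ and /e/, so it spirantizes to the fricative [f]. /jipeenufupvaenov/ → jifeenufupvaenov.
Rule 2 (regressive voicing assimilation): /p/ precedes the voiced obstruent /v/, so it voices to [b] by assimilation. /jifeenufupvaenov/ → jifeenufubvaenov.
Rule 3 (post-nasal voicing): no segment meets the environment; /jifeenufubvaenov/ is unchanged.
Rule 4 (intervocalic voicing): /f/ is a voiceless obstruent between vowels /i/ and /e/, so it voices to [v]. /f/ is a voiceless obstruent between vowels /u/ and /u/, so it voices to [v]. /jifeenufubvaenov/ → jiveenuvubvaenov.
Rule 5 (final i-epenthesis): the form ends in the consonant /v/, so [i] is inserted word-finally. /jiveenuvubvaenov/ → jiveenuvubvaenovi.

jiveenuvubvaenovi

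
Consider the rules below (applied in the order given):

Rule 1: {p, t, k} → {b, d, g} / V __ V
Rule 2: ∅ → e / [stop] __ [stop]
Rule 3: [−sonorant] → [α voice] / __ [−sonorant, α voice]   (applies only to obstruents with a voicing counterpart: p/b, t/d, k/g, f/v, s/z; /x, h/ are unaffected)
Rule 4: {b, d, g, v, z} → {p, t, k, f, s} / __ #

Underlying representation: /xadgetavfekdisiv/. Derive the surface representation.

Rule 1 (intervocalic voicing): /t/ is a voiceless stop between vowels /e/ and /a/, so it voices to [d]. /xadgetavfekdisiv/ → xadgedavfekdisiv.
Rule 2 (stop-cluster e-epenthesis): /d/ and /g/ form a stop–stop cluster, so [e] is inserted between them. /k/ and /d/ form a stop–stop cluster, so [e] is inserted between them. /xadgedavfekdisiv/ → xadegedavfekedisiv.
Rule 3 (regressive voicing assimilation): /v/ precedes the voiceless obstruent /f/, so it devoices to [f] by assimilation. /xadegedavfekedisiv/ → xadegedaffekedisiv.
Rule 4 (final devoicing): /v/ is a voiced obstruent in word-final position, so it devoices to [f]. /xadegedaffekedisiv/ → xadegedaffekedisif.

xadegedaffekedisif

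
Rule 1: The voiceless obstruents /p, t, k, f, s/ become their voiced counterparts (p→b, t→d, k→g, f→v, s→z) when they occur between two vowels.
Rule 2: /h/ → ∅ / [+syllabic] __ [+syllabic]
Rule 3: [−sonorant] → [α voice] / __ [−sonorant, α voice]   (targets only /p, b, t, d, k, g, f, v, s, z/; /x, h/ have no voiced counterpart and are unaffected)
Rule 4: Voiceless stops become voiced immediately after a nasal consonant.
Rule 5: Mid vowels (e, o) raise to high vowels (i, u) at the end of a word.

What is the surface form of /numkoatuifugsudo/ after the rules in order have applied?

Rule 1 (intervocalic voicing): /t/ is a voiceless obstruent between vowels /a/ and /u/, so it voices to [d]. /f/ is a voiceless obstruent between vowels /i/ and /u/, so it voices to [v]. /numkoatuifugsudo/ → numkoaduivugsudo.
Rule 2 (intervocalic h-deletion): no segment meets the environment; /numkoaduivugsudo/ is unchanged.
Rule 3 (regressive voicing assimilation): /g/ precedes the voiceless obstruent /s/, so it devoices to [k] by assimilation. /numkoaduivugsudo/ → numkoaduivuksudo.
Rule 4 (post-nasal voicing): /k/ is a voiceless stop immediately after the nasal /m/, so it voices to [g]. /numkoaduivuksudo/ → numgoaduivuksudo.
Rule 5 (final vowel raising): /o/ is a mid vowel in word-final position, so it raises to [u]. /numgoaduivuksudo/ → numgoaduivuksudu.

numgoaduivuksudu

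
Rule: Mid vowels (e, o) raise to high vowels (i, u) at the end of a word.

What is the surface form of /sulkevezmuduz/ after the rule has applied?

sulkevezmuduz

No segment of /sulkevezmuduz/ meets the structural description of the rule, so the form surfaces unchanged.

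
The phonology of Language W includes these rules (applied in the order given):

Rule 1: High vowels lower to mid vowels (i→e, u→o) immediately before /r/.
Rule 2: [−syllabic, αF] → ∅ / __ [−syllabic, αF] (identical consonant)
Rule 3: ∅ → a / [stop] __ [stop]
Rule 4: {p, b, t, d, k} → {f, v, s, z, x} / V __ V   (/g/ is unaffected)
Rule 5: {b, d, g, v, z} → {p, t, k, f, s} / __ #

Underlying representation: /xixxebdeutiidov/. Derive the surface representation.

Rule 1 (pre-rhotic lowering): no segment meets the environment; /xixxebdeutiidov/ is unchanged.
Rule 2 (degemination): /xx/ is a geminate; the first /x/ deletes. /xixxebdeutiidov/ → xixebdeutiidov.
Rule 3 (stop-cluster a-epenthesis): /b/ and /d/ form a stop–stop cluster, so [a] is inserted between them. /xixebdeutiidov/ → xixebadeutiidov.
Rule 4 (intervocalic spirantization): /b/ is a stop between vowels /e/ and /a/, so it spirantizes to the fricative [v]. /d/ is a stop between vowels /a/ and /e/, so it spirantizes to the fricative [z]. /t/ is a stop between vowels /u/ and /i/, so it spirantizes to the fricative [s]. /d/ is a stop between vowels /i/ and /o/, so it spirantizes to the fricative [z]. /xixebadeutiidov/ → xixevazeusiizov.
Rule 5 (final devoicing): /v/ is a voiced obstruent in word-final position, so it devoices to [f]. /xixevazeusiizov/ → xixevazeusiizof.

xixevazeusiizof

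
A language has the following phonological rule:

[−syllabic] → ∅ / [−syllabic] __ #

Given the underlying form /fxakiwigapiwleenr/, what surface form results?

fxakiwigapiwleen

/r/ is the second consonant of a word-final cluster /nr/, so it deletes.
The other instances of /f/, /x/, /k/, /w/, /g/, /p/, /l/, /n/ do not occur in the required environment and remain unchanged.
Surface form: [fxakiwigapiwleen].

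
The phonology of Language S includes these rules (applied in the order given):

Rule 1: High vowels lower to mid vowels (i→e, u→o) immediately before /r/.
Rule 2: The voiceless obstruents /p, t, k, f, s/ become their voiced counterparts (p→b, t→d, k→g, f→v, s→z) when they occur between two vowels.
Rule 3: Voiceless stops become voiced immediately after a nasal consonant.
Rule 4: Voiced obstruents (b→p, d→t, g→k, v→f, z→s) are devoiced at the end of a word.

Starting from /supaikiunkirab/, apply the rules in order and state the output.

Rule 1 (pre-rhotic lowering): /i/ is a high vowel immediately before /r/, so it lowers to [e]. /supaikiunkirab/ → supaikiunkerab.
Rule 2 (intervocalic voicing): /p/ is a voiceless obstruent between vowels /u/ and /a/, so it voices to [b]. /k/ is a voiceless obstruent between vowels /i/ and /i/, so it voices to [g]. /supaikiunkerab/ → subaigiunkerab.
Rule 3 (post-nasal voicing): /k/ is a voiceless stop immediately after the nasal /n/, so it voices to [g]. /subaigiunkerab/ → subaigiungerab.
Rule 4 (final devoicing): /b/ is a voiced obstruent in word-final position, so it devoices to [p]. /subaigiungerab/ → subaigiungerap.

subaigiungerap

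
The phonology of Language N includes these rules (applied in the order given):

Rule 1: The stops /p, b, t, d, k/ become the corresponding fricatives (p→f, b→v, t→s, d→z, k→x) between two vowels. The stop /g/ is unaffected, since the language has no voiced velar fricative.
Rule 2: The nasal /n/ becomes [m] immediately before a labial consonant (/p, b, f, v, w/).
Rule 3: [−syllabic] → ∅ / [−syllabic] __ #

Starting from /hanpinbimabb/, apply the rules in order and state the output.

hampimbimab

Rule 1 (intervocalic spirantization): no segment meets the environment; /hanpinbimabb/ is unchanged.
Rule 2 (nasal place assimilation): /n/ precedes the labial consonant /p/, so it assimilates in place to [m]. /n/ precedes the labial consonant /b/, so it assimilates in place to [m]. /hanpinbimabb/ → hampimbimabb.
Rule 3 (final cluster simplification): /b/ is the second consonant of a word-final cluster /bb/, so it deletes. /hampimbimabb/ → hampimbimab.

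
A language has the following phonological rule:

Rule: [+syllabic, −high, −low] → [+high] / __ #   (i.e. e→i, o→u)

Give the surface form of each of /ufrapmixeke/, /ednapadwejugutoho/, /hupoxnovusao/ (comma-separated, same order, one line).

/ufrapmixeke/: /e/ is a mid vowel in word-final position, so it raises to [i]. → [ufrapmixeki].
/ednapadwejugutoho/: /o/ is a mid vowel in word-final position, so it raises to [u]. → [ednapadwejugutohu].
/hupoxnovusao/: /o/ is a mid vowel in word-final position, so it raises to [u]. → [hupoxnovusau].

ufrapmixeki, ednapadwejugutohu, hupoxnovusau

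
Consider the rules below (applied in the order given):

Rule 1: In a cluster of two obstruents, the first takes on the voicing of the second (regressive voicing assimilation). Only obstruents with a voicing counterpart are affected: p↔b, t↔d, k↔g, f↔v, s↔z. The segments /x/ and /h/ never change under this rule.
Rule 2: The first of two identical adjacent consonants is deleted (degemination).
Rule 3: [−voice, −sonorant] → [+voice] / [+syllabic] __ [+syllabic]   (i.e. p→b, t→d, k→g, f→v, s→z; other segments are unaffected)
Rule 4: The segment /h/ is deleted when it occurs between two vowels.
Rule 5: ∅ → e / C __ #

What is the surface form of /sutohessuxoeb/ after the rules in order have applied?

Rule 1 (regressive voicing assimilation): no segment meets the environment; /sutohessuxoeb/ is unchanged.
Rule 2 (degemination): /ss/ is a geminate; the first /s/ deletes. /sutohessuxoeb/ → sutohesuxoeb.
Rule 3 (intervocalic voicing): /t/ is a voiceless obstruent between vowels /u/ and /o/, so it voices to [d]. /s/ is a voiceless obstruent between vowels /e/ and /u/, so it voices to [z]. /sutohesuxoeb/ → sudohezuxoeb.
Rule 4 (intervocalic h-deletion): /h/ occurs between vowels /o/ and /e/, so it deletes. /sudohezuxoeb/ → sudoezuxoeb.
Rule 5 (final e-epenthesis): the form ends in the consonant /b/, so [e] is inserted word-finally. /sudoezuxoeb/ → sudoezuxoebe.

sudoezuxoebe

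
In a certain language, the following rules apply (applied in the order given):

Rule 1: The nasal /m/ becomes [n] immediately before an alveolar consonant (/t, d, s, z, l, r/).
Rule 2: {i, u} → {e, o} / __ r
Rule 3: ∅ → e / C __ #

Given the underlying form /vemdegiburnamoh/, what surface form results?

vendegibornamohe

Rule 1 (nasal place assimilation): /m/ precedes the alveolar consonant /d/, so it assimilates in place to [n]. /vemdegiburnamoh/ → vendegiburnamoh.
Rule 2 (pre-rhotic lowering): /u/ is a high vowel immediately before /r/, so it lowers to [o]. /vendegiburnamoh/ → vendegibornamoh.
Rule 3 (final e-epenthesis): the form ends in the consonant /h/, so [e] is inserted word-finally. /vendegibornamoh/ → vendegibornamohe.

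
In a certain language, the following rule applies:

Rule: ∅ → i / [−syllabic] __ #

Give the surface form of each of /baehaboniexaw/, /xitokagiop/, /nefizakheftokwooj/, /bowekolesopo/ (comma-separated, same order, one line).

baehaboniexawi, xitokagiopi, nefizakheftokwooji, bowekolesopo

/baehaboniexaw/: the form ends in the consonant /w/, so [i] is inserted word-finally. → [baehaboniexawi].
/xitokagiop/: the form ends in the consonant /p/, so [i] is inserted word-finally. → [xitokagiopi].
/nefizakheftokwooj/: the form ends in the consonant /j/, so [i] is inserted word-finally. → [nefizakheftokwooji].
/bowekolesopo/: the rule's environment is not met; surfaces unchanged as [bowekolesopo].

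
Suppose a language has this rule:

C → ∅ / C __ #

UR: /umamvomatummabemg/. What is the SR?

/g/ is the second consonant of a word-final cluster /mg/, so it deletes.
Surface form: [umamvomatummabem].

umamvomatummabem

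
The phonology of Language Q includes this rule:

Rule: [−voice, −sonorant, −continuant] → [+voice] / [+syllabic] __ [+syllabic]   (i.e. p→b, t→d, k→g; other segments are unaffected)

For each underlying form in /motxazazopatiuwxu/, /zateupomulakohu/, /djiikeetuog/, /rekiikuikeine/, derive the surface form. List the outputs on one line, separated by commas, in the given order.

motxazazobadiuwxu, zadeubomulagohu, djiigeeduog, regiiguigeine

/motxazazopatiuwxu/: /p/ is a voiceless stop between vowels /o/ and /a/, so it voices to [b]. /t/ is a voiceless stop between vowels /a/ and /i/, so it voices to [d]. → [motxazazobadiuwxu].
/zateupomulakohu/: /t/ is a voiceless stop between vowels /a/ and /e/, so it voices to [d]. /p/ is a voiceless stop between vowels /u/ and /o/, so it voices to [b]. /k/ is a voiceless stop between vowels /a/ and /o/, so it voices to [g]. → [zadeubomulagohu].
/djiikeetuog/: /k/ is a voiceless stop between vowels /i/ and /e/, so it voices to [g]. /t/ is a voiceless stop between vowels /e/ and /u/, so it voices to [d]. → [djiigeeduog].
/rekiikuikeine/: /k/ is a voiceless stop between vowels /e/ and /i/, so it voices to [g]. /k/ is a voiceless stop between vowels /i/ and /u/, so it voices to [g]. /k/ is a voiceless stop between vowels /i/ and /e/, so it voices to [g]. → [regiiguigeine].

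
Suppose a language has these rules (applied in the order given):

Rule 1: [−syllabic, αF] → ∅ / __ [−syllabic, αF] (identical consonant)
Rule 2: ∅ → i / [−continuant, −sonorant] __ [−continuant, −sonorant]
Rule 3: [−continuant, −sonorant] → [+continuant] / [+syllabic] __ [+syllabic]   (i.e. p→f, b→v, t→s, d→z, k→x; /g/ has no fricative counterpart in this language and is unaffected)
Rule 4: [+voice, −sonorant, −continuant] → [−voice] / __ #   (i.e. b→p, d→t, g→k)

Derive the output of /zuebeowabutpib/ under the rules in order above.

zueveowavusifip

Rule 1 (degemination): no segment meets the environment; /zuebeowabutpib/ is unchanged.
Rule 2 (stop-cluster i-epenthesis): /t/ and /p/ form a stop–stop cluster, so [i] is inserted between them. /zuebeowabutpib/ → zuebeowabutipib.
Rule 3 (intervocalic spirantization): /b/ is a stop between vowels /e/ and /e/, so it spirantizes to the fricative [v]. /b/ is a stop between vowels /a/ and /u/, so it spirantizes to the fricative [v]. /t/ is a stop between vowels /u/ and /i/, so it spirantizes to the fricative [s]. /p/ is a stop between vowels /i/ and /i/, so it spirantizes to the fricative [f]. /zuebeowabutipib/ → zueveowavusifib.
Rule 4 (final devoicing): /b/ is a voiced stop in word-final position, so it devoices to [p]. /zueveowavusifib/ → zueveowavusifip.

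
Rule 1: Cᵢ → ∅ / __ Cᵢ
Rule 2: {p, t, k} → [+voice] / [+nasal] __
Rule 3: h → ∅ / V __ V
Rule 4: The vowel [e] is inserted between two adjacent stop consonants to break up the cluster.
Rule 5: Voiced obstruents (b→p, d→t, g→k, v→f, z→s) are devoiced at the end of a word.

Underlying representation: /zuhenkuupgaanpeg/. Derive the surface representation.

zuenguupegaanbek

Rule 1 (degemination): no segment meets the environment; /zuhenkuupgaanpeg/ is unchanged.
Rule 2 (post-nasal voicing): /k/ is a voiceless stop immediately after the nasal /n/, so it voices to [g]. /p/ is a voiceless stop immediately after the nasal /n/, so it voices to [b]. /zuhenkuupgaanpeg/ → zuhenguupgaanbeg.
Rule 3 (intervocalic h-deletion): /h/ occurs between vowels /u/ and /e/, so it deletes. /zuhenguupgaanbeg/ → zuenguupgaanbeg.
Rule 4 (stop-cluster e-epenthesis): /p/ and /g/ form a stop–stop cluster, so [e] is inserted between them. /zuenguupgaanbeg/ → zuenguupegaanbeg.
Rule 5 (final devoicing): /g/ is a voiced obstruent in word-final position, so it devoices to [k]. /zuenguupegaanbeg/ → zuenguupegaanbek.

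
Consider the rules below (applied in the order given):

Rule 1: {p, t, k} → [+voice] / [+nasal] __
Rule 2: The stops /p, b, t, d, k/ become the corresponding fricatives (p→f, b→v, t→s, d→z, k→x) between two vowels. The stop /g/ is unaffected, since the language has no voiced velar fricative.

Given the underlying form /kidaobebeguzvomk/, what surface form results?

kizaoveveguzvomg

Rule 1 (post-nasal voicing): /k/ is a voiceless stop immediately after the nasal /m/, so it voices to [g]. /kidaobebeguzvomk/ → kidaobebeguzvomg.
Rule 2 (intervocalic spirantization): /d/ is a stop between vowels /i/ and /a/, so it spirantizes to the fricative [z]. /b/ is a stop between vowels /o/ and /e/, so it spirantizes to the fricative [v]. /b/ is a stop between vowels /e/ and /e/, so it spirantizes to the fricative [v]. /kidaobebeguzvomg/ → kizaoveveguzvomg.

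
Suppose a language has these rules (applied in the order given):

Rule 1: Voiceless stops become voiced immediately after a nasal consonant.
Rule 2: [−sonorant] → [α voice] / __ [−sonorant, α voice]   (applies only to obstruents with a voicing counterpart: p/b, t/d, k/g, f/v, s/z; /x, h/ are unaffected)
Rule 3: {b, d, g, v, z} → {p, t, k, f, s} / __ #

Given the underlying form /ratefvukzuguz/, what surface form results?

ratevvugzugus

Rule 1 (post-nasal voicing): no segment meets the environment; /ratefvukzuguz/ is unchanged.
Rule 2 (regressive voicing assimilation): /f/ precedes the voiced obstruent /v/, so it voices to [v] by assimilation. /k/ precedes the voiced obstruent /z/, so it voices to [g] by assimilation. /ratefvukzuguz/ → ratevvugzuguz.
Rule 3 (final devoicing): /z/ is a voiced obstruent in word-final position, so it devoices to [s]. /ratevvugzuguz/ → ratevvugzugus.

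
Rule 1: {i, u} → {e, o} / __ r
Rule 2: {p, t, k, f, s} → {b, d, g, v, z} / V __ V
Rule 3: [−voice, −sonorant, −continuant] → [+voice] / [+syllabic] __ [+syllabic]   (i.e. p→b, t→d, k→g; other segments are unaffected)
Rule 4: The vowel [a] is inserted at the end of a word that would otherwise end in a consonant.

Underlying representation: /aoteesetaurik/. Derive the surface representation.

aodeezedaorika

Rule 1 (pre-rhotic lowering): /u/ is a high vowel immediately before /r/, so it lowers to [o]. /aoteesetaurik/ → aoteesetaorik.
Rule 2 (intervocalic voicing): /t/ is a voiceless obstruent between vowels /o/ and /e/, so it voices to [d]. /s/ is a voiceless obstruent between vowels /e/ and /e/, so it voices to [z]. /t/ is a voiceless obstruent between vowels /e/ and /a/, so it voices to [d]. /aoteesetaorik/ → aodeezedaorik.
Rule 3 (intervocalic voicing): no segment meets the environment; /aodeezedaorik/ is unchanged.
Rule 4 (final a-epenthesis): the form ends in the consonant /k/, so [a] is inserted word-finally. /aodeezedaorik/ → aodeezedaorika.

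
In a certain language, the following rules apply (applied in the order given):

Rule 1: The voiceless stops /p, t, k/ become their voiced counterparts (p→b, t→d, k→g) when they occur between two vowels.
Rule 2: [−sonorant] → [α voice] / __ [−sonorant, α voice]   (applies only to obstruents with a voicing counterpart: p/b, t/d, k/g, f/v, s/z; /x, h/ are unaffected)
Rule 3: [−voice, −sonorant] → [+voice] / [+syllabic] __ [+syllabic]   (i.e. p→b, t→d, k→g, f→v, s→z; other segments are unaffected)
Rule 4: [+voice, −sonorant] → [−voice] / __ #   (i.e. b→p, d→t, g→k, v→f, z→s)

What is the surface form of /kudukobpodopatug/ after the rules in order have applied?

Rule 1 (intervocalic voicing): /k/ is a voiceless stop between vowels /u/ and /o/, so it voices to [g]. /p/ is a voiceless stop between vowels /o/ and /a/, so it voices to [b]. /t/ is a voiceless stop between vowels /a/ and /u/, so it voices to [d]. /kudukobpodopatug/ → kudugobpodobadug.
Rule 2 (regressive voicing assimilation): /b/ precedes the voiceless obstruent /p/, so it devoices to [p] by assimilation. /kudugobpodobadug/ → kudugoppodobadug.
Rule 3 (intervocalic voicing): no segment meets the environment; /kudugoppodobadug/ is unchanged.
Rule 4 (final devoicing): /g/ is a voiced obstruent in word-final position, so it devoices to [k]. /kudugoppodobadug/ → kudugoppodobaduk.

kudugoppodobaduk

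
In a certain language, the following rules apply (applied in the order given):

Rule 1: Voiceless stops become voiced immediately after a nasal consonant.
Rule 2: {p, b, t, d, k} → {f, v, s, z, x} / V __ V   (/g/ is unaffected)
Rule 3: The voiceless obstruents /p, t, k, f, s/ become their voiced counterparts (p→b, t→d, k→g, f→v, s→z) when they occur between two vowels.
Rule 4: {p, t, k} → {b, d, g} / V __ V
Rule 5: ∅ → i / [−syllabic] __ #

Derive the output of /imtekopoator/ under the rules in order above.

Rule 1 (post-nasal voicing): /t/ is a voiceless stop immediately after the nasal /m/, so it voices to [d]. /imtekopoator/ → imdekopoator.
Rule 2 (intervocalic spirantization): /k/ is a stop between vowels /e/ and /o/, so it spirantizes to the fricative [x]. /p/ is a stop between vowels /o/ and /o/, so it spirantizes to the fricative [f]. /t/ is a stop between vowels /a/ and /o/, so it spirantizes to the fricative [s]. /imdekopoator/ → imdexofoasor.
Rule 3 (intervocalic voicing): /f/ is a voiceless obstruent between vowels /o/ and /o/, so it voices to [v]. /s/ is a voiceless obstruent between vowels /a/ and /o/, so it voices to [z]. /imdexofoasor/ → imdexovoazor.
Rule 4 (intervocalic voicing): no segment meets the environment; /imdexovoazor/ is unchanged.
Rule 5 (final i-epenthesis): the form ends in the consonant /r/, so [i] is inserted word-finally. /imdexovoazor/ → imdexovoazori.

imdexovoazori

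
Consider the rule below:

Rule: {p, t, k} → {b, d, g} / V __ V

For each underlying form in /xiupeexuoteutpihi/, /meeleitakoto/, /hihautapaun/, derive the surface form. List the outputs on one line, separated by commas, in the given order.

xiubeexuodeutpihi, meeleidagodo, hihaudabaun

/xiupeexuoteutpihi/: /p/ is a voiceless stop between vowels /u/ and /e/, so it voices to [b]. /t/ is a voiceless stop between vowels /o/ and /e/, so it voices to [d]. → [xiubeexuodeutpihi].
/meeleitakoto/: /t/ is a voiceless stop between vowels /i/ and /a/, so it voices to [d]. /k/ is a voiceless stop between vowels /a/ and /o/, so it voices to [g]. /t/ is a voiceless stop between vowels /o/ and /o/, so it voices to [d]. → [meeleidagodo].
/hihautapaun/: /t/ is a voiceless stop between vowels /u/ and /a/, so it voices to [d]. /p/ is a voiceless stop between vowels /a/ and /a/, so it voices to [b]. → [hihaudabaun].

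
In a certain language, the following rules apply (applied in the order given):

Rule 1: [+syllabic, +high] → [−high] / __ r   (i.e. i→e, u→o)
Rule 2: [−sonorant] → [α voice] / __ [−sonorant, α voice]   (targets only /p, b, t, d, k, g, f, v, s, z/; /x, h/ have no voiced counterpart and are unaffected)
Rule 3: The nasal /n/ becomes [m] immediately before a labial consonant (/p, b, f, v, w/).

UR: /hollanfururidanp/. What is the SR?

Rule 1 (pre-rhotic lowering): /u/ is a high vowel immediately before /r/, so it lowers to [o]. /u/ is a high vowel immediately before /r/, so it lowers to [o]. /hollanfururidanp/ → hollanfororidanp.
Rule 2 (regressive voicing assimilation): no segment meets the environment; /hollanfororidanp/ is unchanged.
Rule 3 (nasal place assimilation): /n/ precedes the labial consonant /f/, so it assimilates in place to [m]. /n/ precedes the labial consonant /p/, so it assimilates in place to [m]. /hollanfororidanp/ → hollamfororidamp.

hollamfororidamp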